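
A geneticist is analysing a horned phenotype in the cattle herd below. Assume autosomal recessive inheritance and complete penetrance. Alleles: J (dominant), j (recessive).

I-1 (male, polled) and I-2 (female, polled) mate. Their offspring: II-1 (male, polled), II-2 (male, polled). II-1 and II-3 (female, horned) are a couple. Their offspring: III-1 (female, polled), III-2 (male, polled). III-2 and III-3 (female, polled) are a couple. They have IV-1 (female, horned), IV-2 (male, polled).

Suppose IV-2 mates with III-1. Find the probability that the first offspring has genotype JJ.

1/3

III-2 is polled so carries J and received j from II-3 (jj), so III-2 is Jj.
III-3 is polled so carries J and passed j to IV-1 (jj), so III-3 is Jj.
IV-2 is a polled offspring of III-2 (Jj) × III-3 (Jj), whose cross gives 1/4 JJ : 1/2 Jj : 1/4 jj; conditioning on being polled, IV-2 is JJ with probability 1/3, Jj with probability 2/3.
III-1 is polled so carries J and received j from II-3 (jj), so III-1 is Jj.
Summing over parental genotype combinations, P(offspring has genotype JJ) = 1/3·1/2 + 2/3·1/4 = 1/3.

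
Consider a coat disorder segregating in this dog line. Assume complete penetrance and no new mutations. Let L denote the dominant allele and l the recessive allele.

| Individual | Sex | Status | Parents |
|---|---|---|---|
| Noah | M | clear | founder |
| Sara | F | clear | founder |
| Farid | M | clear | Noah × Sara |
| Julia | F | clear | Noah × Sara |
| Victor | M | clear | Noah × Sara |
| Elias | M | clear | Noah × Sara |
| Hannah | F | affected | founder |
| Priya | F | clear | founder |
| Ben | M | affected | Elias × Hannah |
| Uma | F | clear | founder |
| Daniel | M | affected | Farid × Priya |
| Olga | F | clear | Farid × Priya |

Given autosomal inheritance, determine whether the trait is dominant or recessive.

Farid and Priya are both clear yet have an affected child Daniel. Under dominance, an affected child requires at least one affected parent, so the trait cannot be dominant.

recessive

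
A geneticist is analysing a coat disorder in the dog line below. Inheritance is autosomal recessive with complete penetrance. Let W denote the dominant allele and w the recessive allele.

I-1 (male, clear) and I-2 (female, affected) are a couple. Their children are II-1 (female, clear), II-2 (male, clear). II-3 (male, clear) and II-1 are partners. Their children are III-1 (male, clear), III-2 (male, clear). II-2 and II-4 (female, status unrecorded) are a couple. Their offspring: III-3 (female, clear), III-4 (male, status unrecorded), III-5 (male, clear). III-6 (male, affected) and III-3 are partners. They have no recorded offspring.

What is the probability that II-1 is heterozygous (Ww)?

II-1 is clear so carries W and received w from I-2 (ww), so II-1 is Ww, giving P(Ww) = 1.

1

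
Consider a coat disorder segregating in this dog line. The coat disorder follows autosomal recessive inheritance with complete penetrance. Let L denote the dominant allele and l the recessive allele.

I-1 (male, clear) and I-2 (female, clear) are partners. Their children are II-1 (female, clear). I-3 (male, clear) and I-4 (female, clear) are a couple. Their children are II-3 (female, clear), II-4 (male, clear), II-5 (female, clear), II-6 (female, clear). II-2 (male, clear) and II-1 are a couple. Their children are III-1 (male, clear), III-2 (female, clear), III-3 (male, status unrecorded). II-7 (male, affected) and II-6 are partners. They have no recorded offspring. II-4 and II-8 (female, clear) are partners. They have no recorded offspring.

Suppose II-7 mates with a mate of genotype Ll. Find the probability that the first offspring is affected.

II-7 is affected, so II-7 is ll.
The cross gives 1/2 Ll : 1/2 ll, so P(offspring is affected) = 1/2.

1/2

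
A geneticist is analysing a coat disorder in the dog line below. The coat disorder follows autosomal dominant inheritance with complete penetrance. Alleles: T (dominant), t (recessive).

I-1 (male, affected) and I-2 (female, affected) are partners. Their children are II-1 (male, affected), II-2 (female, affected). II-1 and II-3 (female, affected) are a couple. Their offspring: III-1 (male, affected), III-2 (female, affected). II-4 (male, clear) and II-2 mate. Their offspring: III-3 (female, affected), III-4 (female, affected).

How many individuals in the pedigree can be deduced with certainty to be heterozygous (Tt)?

2

Obligate heterozygotes: III-3 is affected so carries T and received t from II-4 (tt), so III-3 is Tt; III-4 is affected so carries T and received t from II-4 (tt), so III-4 is Tt.
Every other individual is either homozygous by phenotype or has at least one consistent homozygous assignment, so the count is 2.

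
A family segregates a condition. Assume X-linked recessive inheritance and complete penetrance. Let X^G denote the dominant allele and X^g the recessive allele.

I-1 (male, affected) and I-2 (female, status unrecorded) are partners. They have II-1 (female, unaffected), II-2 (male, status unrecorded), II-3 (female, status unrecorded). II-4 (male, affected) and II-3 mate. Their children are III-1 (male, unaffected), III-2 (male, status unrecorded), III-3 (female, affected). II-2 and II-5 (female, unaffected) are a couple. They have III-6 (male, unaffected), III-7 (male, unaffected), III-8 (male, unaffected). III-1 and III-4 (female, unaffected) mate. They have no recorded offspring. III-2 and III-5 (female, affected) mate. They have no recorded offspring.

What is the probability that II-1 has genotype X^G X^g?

1

II-1 is unaffected so carries G and received g from I-1 (X^g Y), so II-1 is X^G X^g, giving P(X^G X^g) = 1.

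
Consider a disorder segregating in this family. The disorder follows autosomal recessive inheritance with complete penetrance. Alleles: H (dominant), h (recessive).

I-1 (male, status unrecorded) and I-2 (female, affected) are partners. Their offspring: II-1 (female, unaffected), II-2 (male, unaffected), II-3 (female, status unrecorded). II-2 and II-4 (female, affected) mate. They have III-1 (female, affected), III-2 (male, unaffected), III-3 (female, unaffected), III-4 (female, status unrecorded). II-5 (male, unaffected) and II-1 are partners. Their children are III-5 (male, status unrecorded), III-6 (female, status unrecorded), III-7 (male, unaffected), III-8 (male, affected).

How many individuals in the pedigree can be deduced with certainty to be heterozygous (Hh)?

Obligate heterozygotes: II-1 is unaffected so carries H and received h from I-2 (hh), so II-1 is Hh; II-2 is unaffected so carries H and received h from I-2 (hh), so II-2 is Hh; II-5 is unaffected so carries H and passed h to III-8 (hh), so II-5 is Hh; III-2 is unaffected so carries H and received h from II-4 (hh), so III-2 is Hh; III-3 is unaffected so carries H and received h from II-4 (hh), so III-3 is Hh.
Every other individual is either homozygous by phenotype or has at least one consistent homozygous assignment, so the count is 5.

5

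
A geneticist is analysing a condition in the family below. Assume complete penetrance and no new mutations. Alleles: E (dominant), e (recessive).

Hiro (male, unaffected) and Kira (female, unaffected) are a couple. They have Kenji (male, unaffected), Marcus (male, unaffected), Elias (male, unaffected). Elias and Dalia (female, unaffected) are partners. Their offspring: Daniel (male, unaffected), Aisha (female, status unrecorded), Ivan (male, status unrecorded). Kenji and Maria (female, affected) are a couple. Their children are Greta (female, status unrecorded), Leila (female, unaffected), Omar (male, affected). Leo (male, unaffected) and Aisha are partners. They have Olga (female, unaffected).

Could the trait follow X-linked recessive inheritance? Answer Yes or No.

Yes

A consistent assignment under X-linked recessive exists: Hiro X^E Y, Kira X^E X^E, Kenji X^E Y, Marcus X^E Y, Elias X^E Y, Dalia X^E X^E, Maria X^e X^e, Daniel X^E Y, Aisha X^E X^E, Ivan X^E Y, Leo X^E Y, Greta X^E X^e, Leila X^E X^e, Omar X^e Y, Olga X^E X^E.
In this assignment every recorded phenotype matches its genotype and every non-founder's genotype is obtainable from its parents' genotypes, so the pedigree is consistent.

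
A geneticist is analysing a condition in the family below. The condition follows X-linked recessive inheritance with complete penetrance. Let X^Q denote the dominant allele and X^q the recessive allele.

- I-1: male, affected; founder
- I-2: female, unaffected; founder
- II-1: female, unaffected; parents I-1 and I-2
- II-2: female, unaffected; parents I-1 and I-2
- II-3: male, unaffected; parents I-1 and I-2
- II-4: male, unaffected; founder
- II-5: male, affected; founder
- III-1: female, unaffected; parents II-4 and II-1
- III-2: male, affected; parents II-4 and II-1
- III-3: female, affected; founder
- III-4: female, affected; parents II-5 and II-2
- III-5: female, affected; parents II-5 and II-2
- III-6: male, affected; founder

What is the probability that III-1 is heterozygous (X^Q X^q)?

II-4 is unaffected, so II-4 is X^Q Y.
II-1 is unaffected so carries Q and received q from I-1 (X^q Y), so II-1 is X^Q X^q.
Their cross gives offspring ratios 1/2 X^Q X^Q : 1/2 X^Q X^q. Conditioning on III-1 being unaffected, P(X^Q X^q) = 1/2 / 1 = 1/2.

1/2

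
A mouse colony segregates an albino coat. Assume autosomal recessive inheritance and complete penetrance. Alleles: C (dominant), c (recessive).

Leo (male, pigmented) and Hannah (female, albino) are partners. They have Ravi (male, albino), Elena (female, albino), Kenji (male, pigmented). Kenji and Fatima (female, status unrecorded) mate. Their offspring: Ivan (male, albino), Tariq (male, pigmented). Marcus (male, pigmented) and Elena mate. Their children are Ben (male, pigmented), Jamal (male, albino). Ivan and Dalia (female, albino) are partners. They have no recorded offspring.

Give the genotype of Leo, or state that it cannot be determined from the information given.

From phenotype alone, Leo is CC or Cc.
Leo is pigmented so carries C and passed c to Ravi (cc), so Leo is Cc.

Cc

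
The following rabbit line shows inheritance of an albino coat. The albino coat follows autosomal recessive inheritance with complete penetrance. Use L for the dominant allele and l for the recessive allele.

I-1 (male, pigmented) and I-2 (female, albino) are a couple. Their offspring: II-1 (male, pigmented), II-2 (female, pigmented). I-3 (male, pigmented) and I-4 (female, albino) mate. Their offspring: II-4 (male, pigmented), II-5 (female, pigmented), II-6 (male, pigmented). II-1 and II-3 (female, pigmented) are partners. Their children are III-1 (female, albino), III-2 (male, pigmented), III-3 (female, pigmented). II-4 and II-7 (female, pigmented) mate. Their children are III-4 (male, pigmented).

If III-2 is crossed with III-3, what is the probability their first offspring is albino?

1/9

II-1 is pigmented so carries L and received l from I-2 (ll), so II-1 is Ll.
II-3 is pigmented so carries L and passed l to III-1 (ll), so II-3 is Ll.
III-2 is a pigmented offspring of II-1 (Ll) × II-3 (Ll), whose cross gives 1/4 LL : 1/2 Ll : 1/4 ll; conditioning on being pigmented, III-2 is LL with probability 1/3, Ll with probability 2/3.
III-3 is a pigmented offspring of II-1 (Ll) × II-3 (Ll), whose cross gives 1/4 LL : 1/2 Ll : 1/4 ll; conditioning on being pigmented, III-3 is LL with probability 1/3, Ll with probability 2/3.
Summing over parental genotype combinations, P(offspring is albino) = 4/9·1/4 = 1/9.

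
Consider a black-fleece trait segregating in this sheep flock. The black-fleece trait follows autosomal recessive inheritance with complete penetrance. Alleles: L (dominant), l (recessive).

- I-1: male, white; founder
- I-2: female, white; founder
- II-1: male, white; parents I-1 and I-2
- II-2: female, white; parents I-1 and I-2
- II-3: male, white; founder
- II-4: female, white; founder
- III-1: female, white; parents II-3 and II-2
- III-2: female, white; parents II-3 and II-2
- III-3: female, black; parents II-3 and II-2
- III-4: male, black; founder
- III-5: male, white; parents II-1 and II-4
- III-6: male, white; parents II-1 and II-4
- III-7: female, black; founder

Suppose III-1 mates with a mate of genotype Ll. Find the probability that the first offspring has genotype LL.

II-3 is white so carries L and passed l to III-3 (ll), so II-3 is Ll.
II-2 is white so carries L and passed l to III-3 (ll), so II-2 is Ll.
III-1 is a white offspring of II-3 (Ll) × II-2 (Ll), whose cross gives 1/4 LL : 1/2 Ll : 1/4 ll; conditioning on being white, III-1 is LL with probability 1/3, Ll with probability 2/3.
Summing over parental genotype combinations, P(offspring has genotype LL) = 1/3·1/2 + 2/3·1/4 = 1/3.

1/3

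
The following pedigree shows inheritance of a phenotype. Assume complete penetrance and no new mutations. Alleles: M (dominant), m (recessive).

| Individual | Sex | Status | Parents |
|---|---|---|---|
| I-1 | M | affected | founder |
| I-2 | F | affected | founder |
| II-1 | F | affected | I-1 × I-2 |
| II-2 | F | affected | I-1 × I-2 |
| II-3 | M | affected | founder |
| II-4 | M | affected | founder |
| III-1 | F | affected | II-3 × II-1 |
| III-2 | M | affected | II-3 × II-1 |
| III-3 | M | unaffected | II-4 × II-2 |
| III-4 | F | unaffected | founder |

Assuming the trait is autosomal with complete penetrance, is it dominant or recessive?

II-4 and II-2 are both affected yet have an unaffected child III-3. Under a recessive model two affected parents are homozygous and every child would be affected, so the trait cannot be recessive.

dominant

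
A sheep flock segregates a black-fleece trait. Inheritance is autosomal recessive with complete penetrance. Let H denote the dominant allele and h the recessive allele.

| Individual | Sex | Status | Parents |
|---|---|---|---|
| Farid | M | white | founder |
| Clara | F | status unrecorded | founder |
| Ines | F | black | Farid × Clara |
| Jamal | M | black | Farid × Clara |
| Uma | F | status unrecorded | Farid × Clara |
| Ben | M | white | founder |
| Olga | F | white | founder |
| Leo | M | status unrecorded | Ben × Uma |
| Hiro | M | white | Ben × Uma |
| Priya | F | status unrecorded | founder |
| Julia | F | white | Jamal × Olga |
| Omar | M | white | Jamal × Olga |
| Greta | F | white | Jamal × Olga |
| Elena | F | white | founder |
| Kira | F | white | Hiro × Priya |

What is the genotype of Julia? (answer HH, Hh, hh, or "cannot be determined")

From phenotype alone, Julia is HH or Hh.
Julia is white so carries H and received h from Jamal (hh), so Julia is Hh.

Hh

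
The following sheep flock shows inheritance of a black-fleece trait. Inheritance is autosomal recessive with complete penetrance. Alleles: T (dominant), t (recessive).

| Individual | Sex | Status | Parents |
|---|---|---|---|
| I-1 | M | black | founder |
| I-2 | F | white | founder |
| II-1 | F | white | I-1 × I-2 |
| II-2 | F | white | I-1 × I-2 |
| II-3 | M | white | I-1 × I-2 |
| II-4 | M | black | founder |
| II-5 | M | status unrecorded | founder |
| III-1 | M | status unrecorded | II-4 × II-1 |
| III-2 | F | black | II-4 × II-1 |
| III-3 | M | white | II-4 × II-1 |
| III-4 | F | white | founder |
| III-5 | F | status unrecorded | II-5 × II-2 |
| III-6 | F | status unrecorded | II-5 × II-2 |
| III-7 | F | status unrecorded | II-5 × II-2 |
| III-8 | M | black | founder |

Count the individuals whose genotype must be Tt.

Obligate heterozygotes: II-1 is white so carries T and received t from I-1 (tt), so II-1 is Tt; II-2 is white so carries T and received t from I-1 (tt), so II-2 is Tt; II-3 is white so carries T and received t from I-1 (tt), so II-3 is Tt; III-3 is white so carries T and received t from II-4 (tt), so III-3 is Tt.
Every other individual is either homozygous by phenotype or has at least one consistent homozygous assignment, so the count is 4.

4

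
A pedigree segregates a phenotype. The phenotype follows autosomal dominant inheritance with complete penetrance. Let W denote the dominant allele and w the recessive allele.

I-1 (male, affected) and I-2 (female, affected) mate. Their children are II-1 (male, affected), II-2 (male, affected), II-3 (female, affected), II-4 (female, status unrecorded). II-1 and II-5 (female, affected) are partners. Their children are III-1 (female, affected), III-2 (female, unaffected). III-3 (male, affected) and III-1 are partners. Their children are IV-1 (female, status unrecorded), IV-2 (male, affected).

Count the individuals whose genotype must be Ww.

2

Obligate heterozygotes: II-1 is affected so carries W and passed w to III-2 (ww), so II-1 is Ww; II-5 is affected so carries W and passed w to III-2 (ww), so II-5 is Ww.
Every other individual is either homozygous by phenotype or has at least one consistent homozygous assignment, so the count is 2.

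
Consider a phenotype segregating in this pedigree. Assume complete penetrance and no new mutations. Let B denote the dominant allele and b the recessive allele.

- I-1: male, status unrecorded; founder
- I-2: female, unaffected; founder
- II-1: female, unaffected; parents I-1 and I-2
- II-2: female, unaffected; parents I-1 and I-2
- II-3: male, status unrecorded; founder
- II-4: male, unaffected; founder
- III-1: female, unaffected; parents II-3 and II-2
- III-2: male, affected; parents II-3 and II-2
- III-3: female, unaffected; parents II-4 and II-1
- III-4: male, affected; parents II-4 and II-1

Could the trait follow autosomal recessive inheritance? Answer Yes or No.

Yes

A consistent assignment under autosomal recessive exists: I-1 BB, I-2 Bb, II-1 Bb, II-2 Bb, II-3 Bb, II-4 Bb, III-1 BB, III-2 bb, III-3 BB, III-4 bb.
In this assignment every recorded phenotype matches its genotype and every non-founder's genotype is obtainable from its parents' genotypes, so the pedigree is consistent.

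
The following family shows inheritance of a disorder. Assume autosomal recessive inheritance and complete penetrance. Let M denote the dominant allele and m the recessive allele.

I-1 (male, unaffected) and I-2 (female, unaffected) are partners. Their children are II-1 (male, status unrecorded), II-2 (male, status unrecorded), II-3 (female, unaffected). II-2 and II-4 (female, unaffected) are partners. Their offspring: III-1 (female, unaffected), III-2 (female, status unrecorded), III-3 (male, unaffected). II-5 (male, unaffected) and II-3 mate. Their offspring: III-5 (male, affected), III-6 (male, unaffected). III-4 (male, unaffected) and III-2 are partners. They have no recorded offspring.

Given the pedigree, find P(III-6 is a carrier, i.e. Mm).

II-5 is unaffected so carries M and passed m to III-5 (mm), so II-5 is Mm.
II-3 is unaffected so carries M and passed m to III-5 (mm), so II-3 is Mm.
Their cross gives offspring ratios 1/4 MM : 1/2 Mm : 1/4 mm. Conditioning on III-6 being unaffected, P(Mm) = 1/2 / 3/4 = 2/3.

2/3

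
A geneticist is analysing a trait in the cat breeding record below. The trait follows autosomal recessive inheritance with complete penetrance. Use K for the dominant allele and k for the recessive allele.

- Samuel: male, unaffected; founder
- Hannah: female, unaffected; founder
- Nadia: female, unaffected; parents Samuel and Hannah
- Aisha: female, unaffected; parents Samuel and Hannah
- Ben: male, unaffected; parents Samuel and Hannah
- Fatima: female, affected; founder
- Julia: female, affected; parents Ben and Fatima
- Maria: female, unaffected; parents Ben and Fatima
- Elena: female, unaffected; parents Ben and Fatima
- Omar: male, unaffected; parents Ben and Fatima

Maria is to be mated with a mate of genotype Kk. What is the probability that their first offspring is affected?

Maria is unaffected so carries K and received k from Fatima (kk), so Maria is Kk.
The cross gives 1/4 KK : 1/2 Kk : 1/4 kk, so P(offspring is affected) = 1/4.

1/4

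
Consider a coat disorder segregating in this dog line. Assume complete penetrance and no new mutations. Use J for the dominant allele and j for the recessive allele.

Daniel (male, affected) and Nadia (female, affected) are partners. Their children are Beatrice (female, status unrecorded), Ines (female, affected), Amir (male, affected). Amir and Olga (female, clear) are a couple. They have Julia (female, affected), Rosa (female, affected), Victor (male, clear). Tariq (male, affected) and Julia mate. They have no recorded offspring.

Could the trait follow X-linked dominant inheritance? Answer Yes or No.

A consistent assignment under X-linked dominant exists: Daniel X^J Y, Nadia X^J X^J, Beatrice X^J X^J, Ines X^J X^J, Amir X^J Y, Olga X^j X^j, Julia X^J X^j, Rosa X^J X^j, Victor X^j Y, Tariq X^J Y.
In this assignment every recorded phenotype matches its genotype and every non-founder's genotype is obtainable from its parents' genotypes, so the pedigree is consistent.

Yes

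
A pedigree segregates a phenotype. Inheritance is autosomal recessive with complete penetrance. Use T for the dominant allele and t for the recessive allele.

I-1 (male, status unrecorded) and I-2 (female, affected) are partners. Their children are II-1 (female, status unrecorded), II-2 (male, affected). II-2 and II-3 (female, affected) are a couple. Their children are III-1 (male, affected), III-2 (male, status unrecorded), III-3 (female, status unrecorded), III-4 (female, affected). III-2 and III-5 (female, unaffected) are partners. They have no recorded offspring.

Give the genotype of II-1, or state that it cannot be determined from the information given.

II-1's phenotype is unrecorded, and no parent or child forces a single allele at both positions; consistent genotype assignments exist with II-1 as Tt or tt.

cannot be determined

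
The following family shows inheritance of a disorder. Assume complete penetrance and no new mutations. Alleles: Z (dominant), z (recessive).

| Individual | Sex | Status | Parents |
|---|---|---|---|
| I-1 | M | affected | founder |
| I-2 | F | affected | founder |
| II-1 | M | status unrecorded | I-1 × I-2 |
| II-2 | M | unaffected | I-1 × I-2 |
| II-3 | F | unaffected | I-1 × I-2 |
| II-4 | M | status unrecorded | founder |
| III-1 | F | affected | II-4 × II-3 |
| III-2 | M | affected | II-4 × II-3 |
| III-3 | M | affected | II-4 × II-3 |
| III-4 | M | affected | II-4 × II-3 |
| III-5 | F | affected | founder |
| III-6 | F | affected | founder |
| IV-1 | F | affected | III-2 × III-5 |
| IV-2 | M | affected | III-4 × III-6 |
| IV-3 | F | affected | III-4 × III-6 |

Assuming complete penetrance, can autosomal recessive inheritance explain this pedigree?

No

Under autosomal recessive, II-2 (unaffected, male) cannot arise from I-1 (affected) × I-2 (affected).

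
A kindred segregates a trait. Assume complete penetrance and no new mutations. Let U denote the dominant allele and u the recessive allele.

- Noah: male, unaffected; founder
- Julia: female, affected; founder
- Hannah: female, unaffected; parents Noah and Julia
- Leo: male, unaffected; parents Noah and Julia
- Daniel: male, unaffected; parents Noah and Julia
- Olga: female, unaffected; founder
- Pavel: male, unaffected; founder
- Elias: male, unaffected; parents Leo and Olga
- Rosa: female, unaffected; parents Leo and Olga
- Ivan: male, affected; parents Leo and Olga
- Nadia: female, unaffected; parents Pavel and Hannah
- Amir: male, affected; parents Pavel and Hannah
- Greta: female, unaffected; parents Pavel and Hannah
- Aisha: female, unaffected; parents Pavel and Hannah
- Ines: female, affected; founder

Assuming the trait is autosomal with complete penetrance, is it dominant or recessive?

Leo and Olga are both unaffected yet have an affected child Ivan. Under dominance, an affected child requires at least one affected parent, so the trait cannot be dominant.

recessive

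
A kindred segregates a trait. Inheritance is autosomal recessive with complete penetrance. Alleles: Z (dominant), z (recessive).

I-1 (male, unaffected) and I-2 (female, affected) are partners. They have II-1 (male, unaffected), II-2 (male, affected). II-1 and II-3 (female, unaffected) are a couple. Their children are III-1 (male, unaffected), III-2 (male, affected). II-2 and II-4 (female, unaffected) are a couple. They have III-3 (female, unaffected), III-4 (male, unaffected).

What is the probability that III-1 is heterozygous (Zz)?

II-1 is unaffected so carries Z and received z from I-2 (zz), so II-1 is Zz.
II-3 is unaffected so carries Z and passed z to III-2 (zz), so II-3 is Zz.
Their cross gives offspring ratios 1/4 ZZ : 1/2 Zz : 1/4 zz. Conditioning on III-1 being unaffected, P(Zz) = 1/2 / 3/4 = 2/3.

2/3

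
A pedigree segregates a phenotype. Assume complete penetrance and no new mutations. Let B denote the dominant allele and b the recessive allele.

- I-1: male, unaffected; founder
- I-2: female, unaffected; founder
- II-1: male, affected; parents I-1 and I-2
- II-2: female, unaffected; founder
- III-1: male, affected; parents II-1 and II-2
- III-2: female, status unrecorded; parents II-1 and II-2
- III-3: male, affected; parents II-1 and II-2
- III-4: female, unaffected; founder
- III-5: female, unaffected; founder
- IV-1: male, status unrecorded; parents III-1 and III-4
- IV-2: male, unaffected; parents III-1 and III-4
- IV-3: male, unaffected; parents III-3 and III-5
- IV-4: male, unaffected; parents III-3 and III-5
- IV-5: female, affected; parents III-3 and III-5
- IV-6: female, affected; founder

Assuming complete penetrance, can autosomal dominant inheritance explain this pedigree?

No

Under autosomal dominant, II-1 (affected, male) cannot arise from I-1 (unaffected) × I-2 (unaffected).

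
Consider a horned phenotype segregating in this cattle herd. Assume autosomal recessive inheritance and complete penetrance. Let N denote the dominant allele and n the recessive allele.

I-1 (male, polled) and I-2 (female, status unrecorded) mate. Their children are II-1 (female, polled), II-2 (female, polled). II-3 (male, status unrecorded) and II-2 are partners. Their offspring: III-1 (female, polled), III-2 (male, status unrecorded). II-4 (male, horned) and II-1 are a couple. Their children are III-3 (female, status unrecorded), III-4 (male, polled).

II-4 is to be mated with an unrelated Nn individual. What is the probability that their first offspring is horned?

II-4 is horned, so II-4 is nn.
The cross gives 1/2 Nn : 1/2 nn, so P(offspring is horned) = 1/2.

1/2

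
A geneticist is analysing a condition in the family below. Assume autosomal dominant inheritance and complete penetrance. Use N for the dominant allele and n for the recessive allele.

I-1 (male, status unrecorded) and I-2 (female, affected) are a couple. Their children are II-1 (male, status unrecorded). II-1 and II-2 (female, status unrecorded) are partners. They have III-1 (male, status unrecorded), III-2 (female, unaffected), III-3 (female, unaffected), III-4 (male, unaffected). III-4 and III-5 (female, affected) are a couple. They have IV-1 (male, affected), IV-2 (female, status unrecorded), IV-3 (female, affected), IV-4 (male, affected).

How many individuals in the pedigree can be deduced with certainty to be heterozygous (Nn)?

Obligate heterozygotes: IV-1 is affected so carries N and received n from III-4 (nn), so IV-1 is Nn; IV-3 is affected so carries N and received n from III-4 (nn), so IV-3 is Nn; IV-4 is affected so carries N and received n from III-4 (nn), so IV-4 is Nn.
Every other individual is either homozygous by phenotype or has at least one consistent homozygous assignment, so the count is 3.

3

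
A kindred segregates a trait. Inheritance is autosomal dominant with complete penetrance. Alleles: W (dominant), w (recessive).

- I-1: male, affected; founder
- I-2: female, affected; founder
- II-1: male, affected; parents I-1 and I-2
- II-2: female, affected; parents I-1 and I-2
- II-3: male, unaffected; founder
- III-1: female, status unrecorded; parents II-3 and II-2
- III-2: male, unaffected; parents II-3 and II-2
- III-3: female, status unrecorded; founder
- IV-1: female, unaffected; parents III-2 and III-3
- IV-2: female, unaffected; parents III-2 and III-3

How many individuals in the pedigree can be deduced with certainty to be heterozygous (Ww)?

Obligate heterozygotes: II-2 is affected so carries W and passed w to III-2 (ww), so II-2 is Ww.
Every other individual is either homozygous by phenotype or has at least one consistent homozygous assignment, so the count is 1.

1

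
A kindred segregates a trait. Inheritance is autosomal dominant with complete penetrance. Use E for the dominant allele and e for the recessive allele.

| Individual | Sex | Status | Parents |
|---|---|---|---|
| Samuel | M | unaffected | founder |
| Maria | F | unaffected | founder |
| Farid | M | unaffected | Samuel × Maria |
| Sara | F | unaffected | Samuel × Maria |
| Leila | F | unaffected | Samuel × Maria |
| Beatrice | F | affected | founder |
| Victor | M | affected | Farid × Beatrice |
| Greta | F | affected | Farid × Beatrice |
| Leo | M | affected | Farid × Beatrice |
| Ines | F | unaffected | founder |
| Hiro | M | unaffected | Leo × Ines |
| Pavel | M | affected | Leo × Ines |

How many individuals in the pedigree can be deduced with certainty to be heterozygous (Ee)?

4

Obligate heterozygotes: Victor is affected so carries E and received e from Farid (ee), so Victor is Ee; Greta is affected so carries E and received e from Farid (ee), so Greta is Ee; Leo is affected so carries E and received e from Farid (ee), so Leo is Ee; Pavel is affected so carries E and received e from Ines (ee), so Pavel is Ee.
Every other individual is either homozygous by phenotype or has at least one consistent homozygous assignment, so the count is 4.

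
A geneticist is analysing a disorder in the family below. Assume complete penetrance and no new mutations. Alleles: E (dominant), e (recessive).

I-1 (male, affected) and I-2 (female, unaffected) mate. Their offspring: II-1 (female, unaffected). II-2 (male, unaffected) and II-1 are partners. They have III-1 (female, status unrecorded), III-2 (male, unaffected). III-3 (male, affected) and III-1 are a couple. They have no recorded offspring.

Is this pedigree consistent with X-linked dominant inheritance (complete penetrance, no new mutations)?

Under X-linked dominant, II-1 (unaffected, female) cannot arise from I-1 (affected) × I-2 (unaffected).

No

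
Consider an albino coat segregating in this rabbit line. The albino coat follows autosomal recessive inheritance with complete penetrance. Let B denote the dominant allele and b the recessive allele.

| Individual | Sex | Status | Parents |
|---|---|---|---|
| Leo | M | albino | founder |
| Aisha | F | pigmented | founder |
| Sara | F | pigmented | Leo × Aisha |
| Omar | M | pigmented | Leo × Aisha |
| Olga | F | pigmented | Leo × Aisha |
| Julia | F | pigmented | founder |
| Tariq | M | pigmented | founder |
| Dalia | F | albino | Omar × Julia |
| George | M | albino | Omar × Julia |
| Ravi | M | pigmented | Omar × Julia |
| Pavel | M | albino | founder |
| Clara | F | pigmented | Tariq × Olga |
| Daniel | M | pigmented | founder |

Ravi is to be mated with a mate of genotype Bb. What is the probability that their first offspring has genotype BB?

Omar is pigmented so carries B and received b from Leo (bb), so Omar is Bb.
Julia is pigmented so carries B and passed b to Dalia (bb), so Julia is Bb.
Ravi is a pigmented offspring of Omar (Bb) × Julia (Bb), whose cross gives 1/4 BB : 1/2 Bb : 1/4 bb; conditioning on being pigmented, Ravi is BB with probability 1/3, Bb with probability 2/3.
Summing over parental genotype combinations, P(offspring has genotype BB) = 1/3·1/2 + 2/3·1/4 = 1/3.

1/3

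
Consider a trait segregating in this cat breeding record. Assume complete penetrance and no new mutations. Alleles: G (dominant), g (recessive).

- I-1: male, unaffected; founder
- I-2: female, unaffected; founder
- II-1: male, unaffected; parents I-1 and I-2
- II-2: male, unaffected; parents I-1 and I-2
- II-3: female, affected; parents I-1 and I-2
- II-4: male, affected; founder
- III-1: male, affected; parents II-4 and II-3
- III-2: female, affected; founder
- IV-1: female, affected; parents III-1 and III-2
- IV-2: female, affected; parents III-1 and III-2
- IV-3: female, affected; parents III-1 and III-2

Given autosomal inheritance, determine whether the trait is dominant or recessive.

I-1 and I-2 are both unaffected yet have an affected child II-3. Under dominance, an affected child requires at least one affected parent, so the trait cannot be dominant.

recessive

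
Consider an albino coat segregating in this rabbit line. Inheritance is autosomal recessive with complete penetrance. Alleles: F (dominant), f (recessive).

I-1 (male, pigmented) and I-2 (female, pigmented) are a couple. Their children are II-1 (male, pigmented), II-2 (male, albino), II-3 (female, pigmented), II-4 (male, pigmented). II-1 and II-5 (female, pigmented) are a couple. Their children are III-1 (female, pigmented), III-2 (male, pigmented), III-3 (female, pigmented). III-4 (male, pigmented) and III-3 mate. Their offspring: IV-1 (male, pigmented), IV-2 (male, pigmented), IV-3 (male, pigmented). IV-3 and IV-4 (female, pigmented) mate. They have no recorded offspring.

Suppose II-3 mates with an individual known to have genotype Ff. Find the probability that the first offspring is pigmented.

5/6

I-1 is pigmented so carries F and passed f to II-2 (ff), so I-1 is Ff.
I-2 is pigmented so carries F and passed f to II-2 (ff), so I-2 is Ff.
II-3 is a pigmented offspring of I-1 (Ff) × I-2 (Ff), whose cross gives 1/4 FF : 1/2 Ff : 1/4 ff; conditioning on being pigmented, II-3 is FF with probability 1/3, Ff with probability 2/3.
Summing over parental genotype combinations, P(offspring is pigmented) = 1/3·1 + 2/3·3/4 = 5/6.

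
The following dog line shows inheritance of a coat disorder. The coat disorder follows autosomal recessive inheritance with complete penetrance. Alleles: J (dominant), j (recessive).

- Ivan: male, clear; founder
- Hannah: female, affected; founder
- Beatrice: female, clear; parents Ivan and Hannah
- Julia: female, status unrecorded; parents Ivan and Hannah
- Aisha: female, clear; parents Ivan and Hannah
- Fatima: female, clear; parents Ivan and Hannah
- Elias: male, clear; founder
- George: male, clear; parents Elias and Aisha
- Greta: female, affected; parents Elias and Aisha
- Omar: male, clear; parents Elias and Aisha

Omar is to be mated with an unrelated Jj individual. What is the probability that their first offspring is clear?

Elias is clear so carries J and passed j to Greta (jj), so Elias is Jj.
Aisha is clear so carries J and received j from Hannah (jj), so Aisha is Jj.
Omar is a clear offspring of Elias (Jj) × Aisha (Jj), whose cross gives 1/4 JJ : 1/2 Jj : 1/4 jj; conditioning on being clear, Omar is JJ with probability 1/3, Jj with probability 2/3.
Summing over parental genotype combinations, P(offspring is clear) = 1/3·1 + 2/3·3/4 = 5/6.

5/6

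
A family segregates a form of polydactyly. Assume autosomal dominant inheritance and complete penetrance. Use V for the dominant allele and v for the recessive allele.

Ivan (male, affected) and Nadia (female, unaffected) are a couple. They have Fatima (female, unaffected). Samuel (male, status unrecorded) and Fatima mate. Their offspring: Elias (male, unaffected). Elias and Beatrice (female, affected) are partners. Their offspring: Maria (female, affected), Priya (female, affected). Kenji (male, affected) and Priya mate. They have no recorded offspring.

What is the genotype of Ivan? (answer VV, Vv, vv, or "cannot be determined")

Vv

From phenotype alone, Ivan is VV or Vv.
Ivan is affected so carries V and passed v to Fatima (vv), so Ivan is Vv.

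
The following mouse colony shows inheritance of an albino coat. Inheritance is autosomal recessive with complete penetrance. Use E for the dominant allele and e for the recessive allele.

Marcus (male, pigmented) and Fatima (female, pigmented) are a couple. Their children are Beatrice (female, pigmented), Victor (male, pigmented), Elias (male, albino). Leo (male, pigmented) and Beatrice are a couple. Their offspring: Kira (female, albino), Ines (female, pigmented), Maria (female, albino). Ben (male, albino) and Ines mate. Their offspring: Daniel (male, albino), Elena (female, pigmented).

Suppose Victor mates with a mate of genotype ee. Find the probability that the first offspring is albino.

Marcus is pigmented so carries E and passed e to Elias (ee), so Marcus is Ee.
Fatima is pigmented so carries E and passed e to Elias (ee), so Fatima is Ee.
Victor is a pigmented offspring of Marcus (Ee) × Fatima (Ee), whose cross gives 1/4 EE : 1/2 Ee : 1/4 ee; conditioning on being pigmented, Victor is EE with probability 1/3, Ee with probability 2/3.
Summing over parental genotype combinations, P(offspring is albino) = 2/3·1/2 = 1/3.

1/3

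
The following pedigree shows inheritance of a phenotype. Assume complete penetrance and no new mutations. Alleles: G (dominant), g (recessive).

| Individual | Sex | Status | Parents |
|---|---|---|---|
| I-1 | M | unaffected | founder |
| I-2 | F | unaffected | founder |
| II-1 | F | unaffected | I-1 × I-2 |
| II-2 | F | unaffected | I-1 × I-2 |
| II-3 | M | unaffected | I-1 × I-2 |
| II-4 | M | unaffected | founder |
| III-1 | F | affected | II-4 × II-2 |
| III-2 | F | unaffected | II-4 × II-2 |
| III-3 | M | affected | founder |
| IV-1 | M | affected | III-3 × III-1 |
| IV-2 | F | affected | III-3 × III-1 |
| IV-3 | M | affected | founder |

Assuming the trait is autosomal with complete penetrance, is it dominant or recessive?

II-4 and II-2 are both unaffected yet have an affected child III-1. Under dominance, an affected child requires at least one affected parent, so the trait cannot be dominant.

recessive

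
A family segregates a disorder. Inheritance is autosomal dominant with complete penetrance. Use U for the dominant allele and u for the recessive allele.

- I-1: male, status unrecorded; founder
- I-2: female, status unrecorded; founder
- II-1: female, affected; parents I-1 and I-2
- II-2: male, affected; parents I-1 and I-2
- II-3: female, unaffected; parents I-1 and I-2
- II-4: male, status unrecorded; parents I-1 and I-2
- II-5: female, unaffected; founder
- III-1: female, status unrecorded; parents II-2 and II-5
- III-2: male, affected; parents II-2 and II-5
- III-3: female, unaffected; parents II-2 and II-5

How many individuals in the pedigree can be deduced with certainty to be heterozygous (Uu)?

2

Obligate heterozygotes: II-2 is affected so carries U and passed u to III-3 (uu), so II-2 is Uu; III-2 is affected so carries U and received u from II-5 (uu), so III-2 is Uu.
Every other individual is either homozygous by phenotype or has at least one consistent homozygous assignment, so the count is 2.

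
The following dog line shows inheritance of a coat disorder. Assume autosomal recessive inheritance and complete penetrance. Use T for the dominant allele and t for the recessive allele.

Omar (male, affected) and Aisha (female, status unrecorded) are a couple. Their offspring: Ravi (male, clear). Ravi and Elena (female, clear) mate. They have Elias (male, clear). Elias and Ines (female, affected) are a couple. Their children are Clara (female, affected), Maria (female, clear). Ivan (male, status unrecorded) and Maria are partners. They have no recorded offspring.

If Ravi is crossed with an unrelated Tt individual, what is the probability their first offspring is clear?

Ravi is clear so carries T and received t from Omar (tt), so Ravi is Tt.
The cross gives 1/4 TT : 1/2 Tt : 1/4 tt, so P(offspring is clear) = 3/4.

3/4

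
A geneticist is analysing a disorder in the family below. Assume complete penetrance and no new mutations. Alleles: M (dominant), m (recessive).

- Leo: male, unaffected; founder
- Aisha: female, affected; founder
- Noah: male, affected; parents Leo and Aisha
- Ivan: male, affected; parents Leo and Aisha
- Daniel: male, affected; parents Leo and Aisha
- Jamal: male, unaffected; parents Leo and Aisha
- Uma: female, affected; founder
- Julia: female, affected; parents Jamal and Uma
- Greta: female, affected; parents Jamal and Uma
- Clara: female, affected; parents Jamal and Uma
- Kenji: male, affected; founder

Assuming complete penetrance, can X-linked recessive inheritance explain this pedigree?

No

Under X-linked recessive, Jamal (unaffected, male) cannot arise from Leo (unaffected) × Aisha (affected).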